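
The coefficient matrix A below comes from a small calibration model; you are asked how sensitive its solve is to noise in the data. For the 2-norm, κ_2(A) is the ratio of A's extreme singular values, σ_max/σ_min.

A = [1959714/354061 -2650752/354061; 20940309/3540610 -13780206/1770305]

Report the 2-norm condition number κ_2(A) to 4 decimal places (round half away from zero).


152.6125

M = AᵀA = [978055216641/14905968100 -325979525547/3726492025; -325979525547/3726492025 434668527396/3726492025]. tr(M)=108669173049/596238724, det(M)=212576400/149059681
char-poly roots: 729/4 and 1166400/149059681
so κ_2 = √((729/4) / (1166400/149059681)) = 152.6125


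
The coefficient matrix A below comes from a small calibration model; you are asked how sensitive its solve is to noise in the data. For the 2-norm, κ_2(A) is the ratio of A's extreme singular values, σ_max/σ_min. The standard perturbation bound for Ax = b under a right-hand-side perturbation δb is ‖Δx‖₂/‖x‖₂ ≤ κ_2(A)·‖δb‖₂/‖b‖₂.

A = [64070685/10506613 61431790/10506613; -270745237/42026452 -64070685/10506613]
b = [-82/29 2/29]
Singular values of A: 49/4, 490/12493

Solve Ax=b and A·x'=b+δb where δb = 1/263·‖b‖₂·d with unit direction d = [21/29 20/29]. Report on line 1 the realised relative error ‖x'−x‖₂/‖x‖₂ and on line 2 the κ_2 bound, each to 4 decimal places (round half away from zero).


largest singular value 49/4, smallest 490/12493
κ_2(A) = (49/4) / (490/12493) = 312.3250
perturbation bound = 312.3250·1/263 = 1.1875
solve Ax = b  →  x = [35.0486 -37.0377]
‖b‖ = 2.8284, ‖x‖ = 50.9921
Δx = A⁻¹·δb where δb = 1/263·2.8284·d; ‖Δx‖ = 0.2742
dividing the unrounded norms, ‖Δx‖/‖x‖ = 0.0054
so the bound overstates the realised error by a factor of ≈ 220.8483 (computed from the unrounded values)

0.0054
1.1875


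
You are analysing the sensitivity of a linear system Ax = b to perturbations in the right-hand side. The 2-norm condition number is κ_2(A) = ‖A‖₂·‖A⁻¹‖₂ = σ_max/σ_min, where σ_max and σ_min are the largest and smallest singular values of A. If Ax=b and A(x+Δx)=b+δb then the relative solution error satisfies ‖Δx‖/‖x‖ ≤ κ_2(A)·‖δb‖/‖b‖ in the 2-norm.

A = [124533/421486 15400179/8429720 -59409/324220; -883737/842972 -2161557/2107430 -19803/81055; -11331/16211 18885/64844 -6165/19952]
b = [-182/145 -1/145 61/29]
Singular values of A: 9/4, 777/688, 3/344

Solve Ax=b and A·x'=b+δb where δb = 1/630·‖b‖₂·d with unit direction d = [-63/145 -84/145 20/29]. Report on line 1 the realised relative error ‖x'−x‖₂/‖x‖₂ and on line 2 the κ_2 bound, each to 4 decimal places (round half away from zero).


σ_max = 9/4, σ_min = 3/344
condition number: (9/4) ÷ (3/344) = 258.0000
worst-case relative error ≤ 258.0000 × 1/630 = 0.4095
solve Ax = b  →  x = [-82.3455 33.8292 211.3517]
2-norm of b is 2.4495; of x, 229.3355
δb = ε·‖b‖·d = [-0.0017 -0.0023 0.0027]; solving A·Δx = δb gives ‖Δx‖ = 0.4458
dividing the unrounded norms, ‖Δx‖/‖x‖ = 0.0019
tightness: 0.0019 against a bound of 0.4095 (unrounded ratio ≈ 0.0047)

0.0019
0.4095


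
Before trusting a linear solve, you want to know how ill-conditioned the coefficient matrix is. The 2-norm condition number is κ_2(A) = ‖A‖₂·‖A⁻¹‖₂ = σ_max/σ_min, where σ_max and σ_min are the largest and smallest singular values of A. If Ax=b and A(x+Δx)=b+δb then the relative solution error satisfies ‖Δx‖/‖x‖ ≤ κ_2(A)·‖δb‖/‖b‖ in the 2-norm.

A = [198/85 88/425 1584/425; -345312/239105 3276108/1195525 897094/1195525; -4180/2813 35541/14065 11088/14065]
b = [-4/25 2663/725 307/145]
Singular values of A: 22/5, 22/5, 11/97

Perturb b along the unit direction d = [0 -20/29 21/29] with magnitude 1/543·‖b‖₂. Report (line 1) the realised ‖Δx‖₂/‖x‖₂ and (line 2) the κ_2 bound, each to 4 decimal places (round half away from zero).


0.0078
0.0715

σ_max = 22/5, σ_min = 11/97
κ_2(A) = (22/5) / (11/97) = 38.8000
perturbation bound = 38.8000·1/543 = 0.0715
solve Ax = b  →  x = [5.7647 5.4599 -3.9492]
2-norm of b is 4.2426; of x, 8.8678
Δx = A⁻¹·δb where δb = 1/543·4.2426·d; ‖Δx‖ = 0.0689
realised ‖Δx‖/‖x‖ = 0.0078
so the bound overstates the realised error by a factor of ≈ 9.1967 (computed from the unrounded values)


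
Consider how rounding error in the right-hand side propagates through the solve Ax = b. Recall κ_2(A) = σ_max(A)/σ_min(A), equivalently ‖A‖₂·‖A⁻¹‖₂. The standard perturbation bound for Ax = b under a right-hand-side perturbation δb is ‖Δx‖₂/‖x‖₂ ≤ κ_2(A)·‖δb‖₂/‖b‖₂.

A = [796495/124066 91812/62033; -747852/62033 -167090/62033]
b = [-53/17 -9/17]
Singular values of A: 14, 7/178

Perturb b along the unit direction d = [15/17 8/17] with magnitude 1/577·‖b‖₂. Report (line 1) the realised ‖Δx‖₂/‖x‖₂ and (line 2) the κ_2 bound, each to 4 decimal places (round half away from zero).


largest singular value 14, smallest 7/178
condition number: 14 ÷ (7/178) = 356.0000
worst-case relative error ≤ 356.0000 × 1/577 = 0.6170
solve Ax = b  →  x = [16.6760 -74.4408]
2-norm of b is 3.1623; of x, 76.2857
with δb = [0.0048 0.0026], A·Δx = δb → ‖Δx‖ = 0.1394
realised ‖Δx‖/‖x‖ = 0.0018
tightness: 0.0018 against a bound of 0.6170 (unrounded ratio ≈ 0.0030)

0.0018
0.6170


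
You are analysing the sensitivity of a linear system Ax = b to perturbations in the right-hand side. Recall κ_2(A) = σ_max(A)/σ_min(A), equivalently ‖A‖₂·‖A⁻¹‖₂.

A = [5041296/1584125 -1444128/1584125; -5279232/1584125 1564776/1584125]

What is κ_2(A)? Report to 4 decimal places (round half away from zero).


218.5000

form AᵀA = [12671808768/596778125 -3695860224/596778125; -3695860224/596778125 1078247232/596778125] with trace 110000448/4774225 and determinant 1327104/119355625
char-poly roots: 576/25 and 2304/4774225
κ = σ_max/σ_min = (24/5)/(48/2185) = 218.5000


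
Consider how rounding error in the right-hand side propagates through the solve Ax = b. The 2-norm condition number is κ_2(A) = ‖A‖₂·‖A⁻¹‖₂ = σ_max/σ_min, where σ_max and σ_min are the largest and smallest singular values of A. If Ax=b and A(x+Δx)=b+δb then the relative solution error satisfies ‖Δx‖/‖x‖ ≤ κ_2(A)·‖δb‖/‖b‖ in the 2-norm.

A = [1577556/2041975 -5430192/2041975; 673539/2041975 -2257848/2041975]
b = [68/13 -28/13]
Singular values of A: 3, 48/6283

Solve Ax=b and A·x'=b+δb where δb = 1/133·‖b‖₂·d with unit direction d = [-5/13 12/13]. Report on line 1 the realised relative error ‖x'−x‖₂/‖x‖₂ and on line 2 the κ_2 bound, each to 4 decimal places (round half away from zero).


0.0106
2.9525

σ_max = 3, σ_min = 48/6283
condition number: 3 ÷ (48/6283) = 392.6875
bound on ‖Δx‖/‖x‖: κ·ε = 392.6875·1/133 = 2.9525
solve Ax = b  →  x = [-502.2667 -147.8833]
2-norm of b is 5.6569; of x, 523.5850
with δb = [-0.0164 0.0393], A·Δx = δb → ‖Δx‖ = 5.5674
realised ‖Δx‖/‖x‖ = 0.0106
tightness: 0.0106 against a bound of 2.9525 (unrounded ratio ≈ 0.0036)


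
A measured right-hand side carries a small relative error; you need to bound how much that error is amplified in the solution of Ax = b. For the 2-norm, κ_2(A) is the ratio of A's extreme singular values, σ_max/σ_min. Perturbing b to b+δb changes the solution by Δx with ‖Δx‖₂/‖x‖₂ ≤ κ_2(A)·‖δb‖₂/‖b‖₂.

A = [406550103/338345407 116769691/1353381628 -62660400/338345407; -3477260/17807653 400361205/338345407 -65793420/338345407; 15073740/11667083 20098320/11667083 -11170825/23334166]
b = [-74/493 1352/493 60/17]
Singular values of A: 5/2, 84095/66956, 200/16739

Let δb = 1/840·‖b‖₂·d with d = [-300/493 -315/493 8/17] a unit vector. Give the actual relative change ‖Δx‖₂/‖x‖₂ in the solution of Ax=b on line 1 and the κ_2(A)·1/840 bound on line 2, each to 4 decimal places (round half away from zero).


from the listed singular values, σ₁ = 5/2, σ_n = 200/16739
κ = σ_max/σ_min = (5/2)/(200/16739) = 209.2375
κ_2(A)·‖δb‖/‖b‖ = 0.2491
solve Ax = b  →  x = [-0.3373 2.2042 -0.3512]
‖b‖ = 4.4721, ‖x‖ = 2.2574
with δb = [-0.0032 -0.0034 0.0025], A·Δx = δb → ‖Δx‖ = 0.4456
realised ‖Δx‖/‖x‖ = 0.1974
realised/bound (from unrounded values) ≈ 0.7925

0.1974
0.2491


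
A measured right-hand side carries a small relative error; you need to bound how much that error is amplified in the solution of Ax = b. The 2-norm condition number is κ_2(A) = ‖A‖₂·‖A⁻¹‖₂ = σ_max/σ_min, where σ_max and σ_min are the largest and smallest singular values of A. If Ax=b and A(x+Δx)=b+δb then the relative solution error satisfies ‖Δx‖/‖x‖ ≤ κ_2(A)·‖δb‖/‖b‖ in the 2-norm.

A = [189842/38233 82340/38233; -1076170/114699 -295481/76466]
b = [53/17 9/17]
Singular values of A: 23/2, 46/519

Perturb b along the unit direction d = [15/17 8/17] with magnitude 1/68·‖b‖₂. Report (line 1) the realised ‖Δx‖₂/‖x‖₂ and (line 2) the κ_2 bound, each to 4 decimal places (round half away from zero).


largest singular value 23/2, smallest 46/519
κ_2(A) = (23/2) / (46/519) = 129.7500
bound on ‖Δx‖/‖x‖: κ·ε = 129.7500·1/68 = 1.9081
solve Ax = b  →  x = [-12.9381 31.2776]
2-norm of b is 3.1623; of x, 33.8479
re-solving with b+δb shifts x by Δx of norm 0.5247
dividing the unrounded norms, ‖Δx‖/‖x‖ = 0.0155
so the bound overstates the realised error by a factor of ≈ 123.0921 (computed from the unrounded values)

0.0155
1.9081


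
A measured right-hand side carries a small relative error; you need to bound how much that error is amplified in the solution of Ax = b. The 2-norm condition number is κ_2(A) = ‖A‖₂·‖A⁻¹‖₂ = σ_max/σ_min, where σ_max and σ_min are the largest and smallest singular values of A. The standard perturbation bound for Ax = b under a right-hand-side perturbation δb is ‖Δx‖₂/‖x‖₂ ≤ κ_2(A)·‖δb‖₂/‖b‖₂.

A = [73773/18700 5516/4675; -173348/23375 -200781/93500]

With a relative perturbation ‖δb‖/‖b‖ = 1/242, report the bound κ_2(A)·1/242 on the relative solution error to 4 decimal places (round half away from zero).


M = AᵀA = [2134442401/30250000 38908548/1890625; 38908548/1890625 181603849/30250000]. tr(M)=1852837/24200, det(M)=2401/30976
char-poly roots: 1225/16 and 49/48400
κ = σ_max/σ_min = (35/4)/(7/220) = 275.0000
bound on ‖Δx‖/‖x‖: κ·ε = 275.0000·1/242 = 1.1364

1.1364


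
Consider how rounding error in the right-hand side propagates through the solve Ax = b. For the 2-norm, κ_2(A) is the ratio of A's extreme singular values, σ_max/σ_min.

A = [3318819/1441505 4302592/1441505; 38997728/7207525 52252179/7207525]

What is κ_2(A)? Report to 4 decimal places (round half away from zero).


177.4160

M = AᵀA = [10628324130361/307387080625 14169848319648/307387080625; 14169848319648/307387080625 18894068983489/307387080625]. tr(M)=1180895724554/12295483225, det(M)=144120025/491819329
λ_max, λ_min = (1180895724554/12295483225 ± √1394337509734939230436416/151178907736256400625)/2 = 2401/25, 1500625/491819329
σ_max=√(2401/25)=(49/5), σ_min=√(1500625/491819329)=(1225/22177) → κ = 177.4160


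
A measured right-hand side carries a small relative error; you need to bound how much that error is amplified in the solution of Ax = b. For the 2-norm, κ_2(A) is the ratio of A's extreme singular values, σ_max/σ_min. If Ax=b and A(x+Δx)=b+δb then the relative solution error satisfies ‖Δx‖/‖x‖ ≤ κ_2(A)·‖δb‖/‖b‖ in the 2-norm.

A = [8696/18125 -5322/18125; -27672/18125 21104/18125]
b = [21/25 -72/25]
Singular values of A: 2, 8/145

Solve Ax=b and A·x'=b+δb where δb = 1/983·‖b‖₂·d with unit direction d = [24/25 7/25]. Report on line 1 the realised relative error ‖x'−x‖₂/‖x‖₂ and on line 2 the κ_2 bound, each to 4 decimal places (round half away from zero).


0.0369
0.0369

largest singular value 2, smallest 8/145
condition number: 2 ÷ (8/145) = 36.2500
bound on ‖Δx‖/‖x‖: κ·ε = 36.2500·1/983 = 0.0369
solve Ax = b  →  x = [1.2000 -0.9000]
2-norm of b is 3.0000; of x, 1.5000
with δb = [0.0029 0.0009], A·Δx = δb → ‖Δx‖ = 0.0553
realised ‖Δx‖/‖x‖ = 0.0369
tightness: 0.0369 against a bound of 0.0369; the bound is attained (ratio 1)


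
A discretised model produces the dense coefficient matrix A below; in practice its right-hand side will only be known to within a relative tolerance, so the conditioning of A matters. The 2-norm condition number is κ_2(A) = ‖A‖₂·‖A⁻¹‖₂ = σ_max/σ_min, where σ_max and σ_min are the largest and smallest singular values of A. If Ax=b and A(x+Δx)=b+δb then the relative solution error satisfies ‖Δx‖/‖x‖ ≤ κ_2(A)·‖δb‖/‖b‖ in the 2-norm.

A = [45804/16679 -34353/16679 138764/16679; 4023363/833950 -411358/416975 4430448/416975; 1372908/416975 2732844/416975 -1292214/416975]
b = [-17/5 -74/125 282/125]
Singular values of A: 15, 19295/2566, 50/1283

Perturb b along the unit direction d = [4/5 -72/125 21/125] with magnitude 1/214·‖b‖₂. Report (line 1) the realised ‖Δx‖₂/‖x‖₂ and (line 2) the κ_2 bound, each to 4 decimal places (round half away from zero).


from the listed singular values, σ₁ = 15, σ_n = 50/1283
κ_2(A) = 15 / (50/1283) = 384.9000
worst-case relative error ≤ 384.9000 × 1/214 = 1.7986
solve Ax = b  →  x = [37.9959 -28.1645 -19.9231]
2-norm of b is 4.1231; of x, 51.3211
with δb = [0.0154 -0.0111 0.0032], A·Δx = δb → ‖Δx‖ = 0.4944
dividing the unrounded norms, ‖Δx‖/‖x‖ = 0.0096
realised/bound (from unrounded values) ≈ 0.0054

0.0096
1.7986


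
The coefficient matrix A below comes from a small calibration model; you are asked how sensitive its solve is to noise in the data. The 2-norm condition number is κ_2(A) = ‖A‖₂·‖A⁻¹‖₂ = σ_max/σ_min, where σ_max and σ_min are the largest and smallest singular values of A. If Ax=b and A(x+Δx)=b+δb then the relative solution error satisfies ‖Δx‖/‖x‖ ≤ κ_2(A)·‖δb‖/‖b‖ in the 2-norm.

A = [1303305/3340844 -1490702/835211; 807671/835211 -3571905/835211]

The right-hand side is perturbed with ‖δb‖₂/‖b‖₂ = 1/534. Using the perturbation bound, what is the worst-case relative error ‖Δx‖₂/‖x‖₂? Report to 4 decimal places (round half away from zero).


0.7336

M = AᵀA = [71810195449/66042832144 -39889158885/8255354018; -39889158885/8255354018 88643182141/4127677009]. tr(M)=886437305/39287824, det(M)=130321/39287824
char-poly roots: 361/16 and 361/2455489
κ_2(A) = √(λ_max/λ_min) = √((361/16) / (361/2455489)) = 391.7500
worst-case relative error ≤ 391.7500 × 1/534 = 0.7336


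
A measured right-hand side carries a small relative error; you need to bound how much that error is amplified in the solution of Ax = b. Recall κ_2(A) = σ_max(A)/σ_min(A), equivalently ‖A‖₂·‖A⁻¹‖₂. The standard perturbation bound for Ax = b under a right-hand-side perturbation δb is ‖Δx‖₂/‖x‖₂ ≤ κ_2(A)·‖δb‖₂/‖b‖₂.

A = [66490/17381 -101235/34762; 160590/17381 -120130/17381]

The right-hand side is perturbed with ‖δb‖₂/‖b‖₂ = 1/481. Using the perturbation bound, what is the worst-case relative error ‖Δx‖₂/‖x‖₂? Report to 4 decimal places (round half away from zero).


0.6949

form AᵀA = [178757800/1787569 -134066475/1787569; -134066475/1787569 402209425/7150276] with trace 1117240625/7150276 and determinant 390625/1787569
solving λ² − 1117240625/7150276·λ + 390625/1787569 = 0 gives λ = 625/4, 2500/1787569
so κ_2 = √((625/4) / (2500/1787569)) = 334.2500
bound on ‖Δx‖/‖x‖: κ·ε = 334.2500·1/481 = 0.6949


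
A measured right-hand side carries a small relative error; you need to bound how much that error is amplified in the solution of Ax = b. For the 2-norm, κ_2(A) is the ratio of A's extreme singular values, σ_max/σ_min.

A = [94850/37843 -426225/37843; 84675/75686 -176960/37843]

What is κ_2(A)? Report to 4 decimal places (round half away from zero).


177.5000

M = AᵀA = [255360625/33895684 -283547250/8473921; -283547250/8473921 1260252025/8473921]. tr(M)=3150725/20164, det(M)=15625/20164
λ_max, λ_min = (3150725/20164 ± √9925807775625/406586896)/2 = 625/4, 25/5041
κ = σ_max/σ_min = (25/2)/(5/71) = 177.5000


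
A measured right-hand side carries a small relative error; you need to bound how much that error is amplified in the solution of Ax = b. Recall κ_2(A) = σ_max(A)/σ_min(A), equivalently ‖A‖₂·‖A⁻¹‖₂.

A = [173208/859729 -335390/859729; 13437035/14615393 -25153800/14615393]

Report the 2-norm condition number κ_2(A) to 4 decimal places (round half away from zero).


form AᵀA = [112566449641/127072999729 -211053626280/127072999729; -211053626280/127072999729 395730064900/127072999729] with trace 1758811469/439698961 and determinant 62500/439698961
eigenvalues of AᵀA: λ = (tr ± √(tr²−4·det))/2 = 4, 15625/439698961
σ_max=√4=2, σ_min=√(15625/439698961)=(125/20969) → κ = 335.5040

335.5040


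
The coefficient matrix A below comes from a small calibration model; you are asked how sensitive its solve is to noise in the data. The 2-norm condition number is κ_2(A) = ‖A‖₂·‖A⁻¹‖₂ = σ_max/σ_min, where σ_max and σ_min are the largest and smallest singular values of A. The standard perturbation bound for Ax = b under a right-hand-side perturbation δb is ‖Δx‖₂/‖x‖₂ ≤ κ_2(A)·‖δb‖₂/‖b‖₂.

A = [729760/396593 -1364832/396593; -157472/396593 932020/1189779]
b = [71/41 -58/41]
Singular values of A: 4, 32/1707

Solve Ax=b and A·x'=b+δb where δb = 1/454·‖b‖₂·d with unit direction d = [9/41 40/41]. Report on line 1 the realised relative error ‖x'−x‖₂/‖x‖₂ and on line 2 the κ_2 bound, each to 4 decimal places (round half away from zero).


0.0049
0.4700

σ_max = 4, σ_min = 32/1707
κ_2(A) = 4 / (32/1707) = 213.3750
perturbation bound = 213.3750·1/454 = 0.4700
solve Ax = b  →  x = [-46.8327 -25.5441]
‖b‖₂ = 2.2361 and ‖x‖₂ = 53.3461
Δx = A⁻¹·δb where δb = 1/454·2.2361·d; ‖Δx‖ = 0.2627
realised ‖Δx‖/‖x‖ = 0.0049
so the bound overstates the realised error by a factor of ≈ 95.4284 (computed from the unrounded values)


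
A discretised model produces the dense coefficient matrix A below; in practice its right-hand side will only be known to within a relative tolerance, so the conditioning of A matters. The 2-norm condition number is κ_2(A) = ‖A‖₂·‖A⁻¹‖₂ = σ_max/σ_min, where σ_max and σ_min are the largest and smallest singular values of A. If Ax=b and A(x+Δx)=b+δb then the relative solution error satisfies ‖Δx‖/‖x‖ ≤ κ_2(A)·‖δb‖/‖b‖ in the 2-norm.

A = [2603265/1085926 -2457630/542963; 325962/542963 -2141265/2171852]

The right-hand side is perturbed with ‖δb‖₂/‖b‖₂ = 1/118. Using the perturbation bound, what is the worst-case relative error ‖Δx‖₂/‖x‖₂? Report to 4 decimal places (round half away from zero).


M = AᵀA = [4284350721/701508196 -4013591715/350754098; -4013591715/350754098 60216620625/2806032784]. tr(M)=267660981/9709456, det(M)=4862025/38837824
solving λ² − 267660981/9709456·λ + 4862025/38837824 = 0 gives λ = 441/16, 11025/2427364
κ = σ_max/σ_min = (21/4)/(105/1558) = 77.9000
bound on ‖Δx‖/‖x‖: κ·ε = 77.9000·1/118 = 0.6602

0.6602


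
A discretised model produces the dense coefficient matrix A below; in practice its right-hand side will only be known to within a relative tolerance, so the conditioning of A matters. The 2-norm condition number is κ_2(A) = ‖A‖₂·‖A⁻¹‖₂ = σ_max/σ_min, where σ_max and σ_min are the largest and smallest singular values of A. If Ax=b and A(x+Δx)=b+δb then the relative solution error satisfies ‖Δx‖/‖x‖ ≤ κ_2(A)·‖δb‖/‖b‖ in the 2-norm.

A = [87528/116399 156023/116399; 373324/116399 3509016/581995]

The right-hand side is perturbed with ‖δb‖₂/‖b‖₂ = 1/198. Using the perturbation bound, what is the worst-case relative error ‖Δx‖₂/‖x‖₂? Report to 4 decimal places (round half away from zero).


AᵀA = [87466960/8059921 819917784/40299605; 819917784/40299605 7686955801/201498025]; tr = 34164809/697225, det = 38416/697225
λ_max, λ_min = (34164809/697225 ± √1167127035624081/486122700625)/2 = 49, 784/697225
κ = σ_max/σ_min = 7/(28/835) = 208.7500
perturbation bound = 208.7500·1/198 = 1.0543

1.0543


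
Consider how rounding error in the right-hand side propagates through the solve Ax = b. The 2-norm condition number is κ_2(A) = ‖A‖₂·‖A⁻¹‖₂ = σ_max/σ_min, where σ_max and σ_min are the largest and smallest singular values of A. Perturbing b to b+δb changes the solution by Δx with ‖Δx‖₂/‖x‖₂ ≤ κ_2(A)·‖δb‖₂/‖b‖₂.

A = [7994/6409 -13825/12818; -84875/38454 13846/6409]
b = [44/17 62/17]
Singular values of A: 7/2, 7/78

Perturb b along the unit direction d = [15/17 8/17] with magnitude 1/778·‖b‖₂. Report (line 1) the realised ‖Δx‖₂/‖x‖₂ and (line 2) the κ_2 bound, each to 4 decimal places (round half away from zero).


0.0014
0.0501

from the listed singular values, σ₁ = 7/2, σ_n = 7/78
κ = σ_max/σ_min = (7/2)/(7/78) = 39.0000
bound on ‖Δx‖/‖x‖: κ·ε = 39.0000·1/778 = 0.0501
solve Ax = b  →  x = [30.3251 32.6700]
‖b‖ = 4.4721, ‖x‖ = 44.5751
Δx = A⁻¹·δb where δb = 1/778·4.4721·d; ‖Δx‖ = 0.0641
relative error = 0.0014
realised/bound (from unrounded values) ≈ 0.0287


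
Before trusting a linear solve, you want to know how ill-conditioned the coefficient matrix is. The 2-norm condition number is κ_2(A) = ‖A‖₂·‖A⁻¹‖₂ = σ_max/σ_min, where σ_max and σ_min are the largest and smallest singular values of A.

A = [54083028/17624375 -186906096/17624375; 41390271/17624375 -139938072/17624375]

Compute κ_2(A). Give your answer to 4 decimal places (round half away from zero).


form AᵀA = [185525138044089/12424743765625 -636020893865448/12424743765625; -636020893865448/12424743765625 2180662108681536/12424743765625] with trace 3785899594761/19879590025 and determinant 5802782976/19879590025
λ_max, λ_min = (3785899594761/19879590025 ± √14332574313825236300989521/395198099562079500625)/2 = 4761/25, 1218816/795183601
κ = σ_max/σ_min = (69/5)/(1104/28199) = 352.4875

352.4875


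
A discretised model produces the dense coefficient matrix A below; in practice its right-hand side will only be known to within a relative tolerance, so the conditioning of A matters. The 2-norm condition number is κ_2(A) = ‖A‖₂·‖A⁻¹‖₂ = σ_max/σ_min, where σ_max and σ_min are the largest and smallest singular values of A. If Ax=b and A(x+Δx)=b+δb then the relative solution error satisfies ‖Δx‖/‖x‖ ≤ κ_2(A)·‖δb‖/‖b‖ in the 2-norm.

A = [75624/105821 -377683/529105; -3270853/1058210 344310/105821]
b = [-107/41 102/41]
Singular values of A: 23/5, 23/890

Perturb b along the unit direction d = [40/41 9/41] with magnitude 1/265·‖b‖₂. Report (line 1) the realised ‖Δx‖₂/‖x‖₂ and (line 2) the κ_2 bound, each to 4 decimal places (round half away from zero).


largest singular value 23/5, smallest 23/890
κ_2(A) = (23/5) / (23/890) = 178.0000
bound on ‖Δx‖/‖x‖: κ·ε = 178.0000·1/265 = 0.6717
solve Ax = b  →  x = [-56.4918 -52.9010]
2-norm of b is 3.6056; of x, 77.3941
with δb = [0.0133 0.0030], A·Δx = δb → ‖Δx‖ = 0.5265
dividing the unrounded norms, ‖Δx‖/‖x‖ = 0.0068
realised/bound (from unrounded values) ≈ 0.0101

0.0068
0.6717


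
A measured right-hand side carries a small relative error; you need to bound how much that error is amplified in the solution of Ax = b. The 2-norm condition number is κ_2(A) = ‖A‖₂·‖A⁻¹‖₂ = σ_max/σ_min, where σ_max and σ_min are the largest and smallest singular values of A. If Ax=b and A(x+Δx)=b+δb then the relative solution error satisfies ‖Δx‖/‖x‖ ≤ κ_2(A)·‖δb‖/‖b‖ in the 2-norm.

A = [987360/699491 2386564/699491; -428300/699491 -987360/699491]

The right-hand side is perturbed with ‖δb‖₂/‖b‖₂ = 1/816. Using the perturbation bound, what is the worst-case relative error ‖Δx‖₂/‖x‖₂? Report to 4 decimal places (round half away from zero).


0.2029

AᵀA = [6853968400/2895193249 16445468160/2895193249; 16445468160/2895193249 39470813584/2895193249]; tr = 274111136/17131321, det = 160000/17131321
char-poly roots: 16 and 10000/17131321
so κ_2 = √(16 / (10000/17131321)) = 165.5600
κ_2(A)·‖δb‖/‖b‖ = 0.2029


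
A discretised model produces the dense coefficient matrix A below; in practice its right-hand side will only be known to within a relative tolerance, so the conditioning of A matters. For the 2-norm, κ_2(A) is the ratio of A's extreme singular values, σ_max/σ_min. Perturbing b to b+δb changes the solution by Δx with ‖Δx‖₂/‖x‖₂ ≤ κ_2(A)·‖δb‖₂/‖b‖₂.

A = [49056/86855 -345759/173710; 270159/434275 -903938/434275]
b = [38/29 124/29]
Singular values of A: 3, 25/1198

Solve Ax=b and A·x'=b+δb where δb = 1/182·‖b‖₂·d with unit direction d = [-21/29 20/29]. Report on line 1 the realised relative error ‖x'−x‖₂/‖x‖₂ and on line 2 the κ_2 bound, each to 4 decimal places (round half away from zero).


0.0123
0.7899

σ_max = 3, σ_min = 25/1198
κ = σ_max/σ_min = 3/(25/1198) = 143.7600
bound on ‖Δx‖/‖x‖: κ·ε = 143.7600·1/182 = 0.7899
solve Ax = b  →  x = [92.3797 25.5552]
2-norm of b is 4.4721; of x, 95.8493
re-solving with b+δb shifts x by Δx of norm 1.1775
dividing the unrounded norms, ‖Δx‖/‖x‖ = 0.0123
realised/bound (from unrounded values) ≈ 0.0156


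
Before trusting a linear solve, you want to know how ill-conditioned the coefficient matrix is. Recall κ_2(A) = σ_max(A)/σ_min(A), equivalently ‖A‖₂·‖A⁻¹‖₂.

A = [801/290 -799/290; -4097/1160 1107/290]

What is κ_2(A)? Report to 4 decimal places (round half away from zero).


AᵀA = [1082041/53824 -283815/13456; -283815/13456 37277/1682]; tr = 2705/64, det = 169/256
eigenvalues of AᵀA: λ = (tr ± √(tr²−4·det))/2 = 169/4, 1/64
σ_max=√(169/4)=(13/2), σ_min=√(1/64)=(1/8) → κ = 52.0000

52.0000


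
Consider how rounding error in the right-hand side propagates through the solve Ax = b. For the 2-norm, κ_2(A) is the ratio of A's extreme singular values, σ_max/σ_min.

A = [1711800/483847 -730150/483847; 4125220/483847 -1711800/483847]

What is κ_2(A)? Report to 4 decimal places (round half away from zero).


M = AᵀA = [698424400/8196769 -291006000/8196769; -291006000/8196769 121262500/8196769]. tr(M)=819686900/8196769, det(M)=1000000/8196769
solving λ² − 819686900/8196769·λ + 1000000/8196769 = 0 gives λ = 100, 10000/8196769
κ_2(A) = √(λ_max/λ_min) = √(100 / (10000/8196769)) = 286.3000

286.3000


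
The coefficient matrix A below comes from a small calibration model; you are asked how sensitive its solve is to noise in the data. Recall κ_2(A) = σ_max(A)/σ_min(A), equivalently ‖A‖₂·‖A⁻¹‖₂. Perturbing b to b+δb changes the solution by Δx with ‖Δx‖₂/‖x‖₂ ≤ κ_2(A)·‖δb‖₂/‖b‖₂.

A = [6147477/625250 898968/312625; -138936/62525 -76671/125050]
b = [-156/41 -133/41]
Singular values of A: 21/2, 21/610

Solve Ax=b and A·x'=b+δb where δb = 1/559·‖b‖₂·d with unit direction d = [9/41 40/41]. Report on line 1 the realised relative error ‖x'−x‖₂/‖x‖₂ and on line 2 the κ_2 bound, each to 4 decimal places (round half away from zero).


0.0022
0.5456

from the listed singular values, σ₁ = 21/2, σ_n = 21/610
condition number: (21/2) ÷ (21/610) = 305.0000
perturbation bound = 305.0000·1/559 = 0.5456
solve Ax = b  →  x = [32.2590 -111.6229]
‖b‖ = 5.0000, ‖x‖ = 116.1908
re-solving with b+δb shifts x by Δx of norm 0.2598
relative error = 0.0022
so the bound overstates the realised error by a factor of ≈ 244.0007 (computed from the unrounded values)


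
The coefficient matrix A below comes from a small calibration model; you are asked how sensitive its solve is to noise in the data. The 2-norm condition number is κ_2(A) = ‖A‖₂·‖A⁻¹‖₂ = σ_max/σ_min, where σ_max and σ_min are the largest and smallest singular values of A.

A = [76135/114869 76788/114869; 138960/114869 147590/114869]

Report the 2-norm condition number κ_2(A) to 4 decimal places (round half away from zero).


form AᵀA = [86873425/45657049 91195020/45657049; 91195020/45657049 95775796/45657049] with trace 217181/54289 and determinant 100/54289
eigenvalues of AᵀA: λ = (tr ± √(tr²−4·det))/2 = 4, 25/54289
κ_2(A) = √(λ_max/λ_min) = √(4 / (25/54289)) = 93.2000

93.2000


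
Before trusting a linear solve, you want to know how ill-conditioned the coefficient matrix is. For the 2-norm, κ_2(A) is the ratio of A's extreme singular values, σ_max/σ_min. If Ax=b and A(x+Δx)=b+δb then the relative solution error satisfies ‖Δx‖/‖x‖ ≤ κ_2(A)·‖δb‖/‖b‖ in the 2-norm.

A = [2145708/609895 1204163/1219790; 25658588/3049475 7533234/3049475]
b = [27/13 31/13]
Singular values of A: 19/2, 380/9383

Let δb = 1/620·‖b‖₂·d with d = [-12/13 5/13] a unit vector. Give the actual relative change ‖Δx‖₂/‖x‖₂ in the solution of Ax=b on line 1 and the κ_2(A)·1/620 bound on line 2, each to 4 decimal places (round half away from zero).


σ_max = 19/2, σ_min = 380/9383
κ_2(A) = (19/2) / (380/9383) = 234.5750
κ_2(A)·‖δb‖/‖b‖ = 0.3783
solve Ax = b  →  x = [7.2169 -23.6160]
‖b‖ = 3.1623, ‖x‖ = 24.6941
Δx = A⁻¹·δb where δb = 1/620·3.1623·d; ‖Δx‖ = 0.1259
dividing the unrounded norms, ‖Δx‖/‖x‖ = 0.0051
tightness: 0.0051 against a bound of 0.3783 (unrounded ratio ≈ 0.0135)

0.0051
0.3783


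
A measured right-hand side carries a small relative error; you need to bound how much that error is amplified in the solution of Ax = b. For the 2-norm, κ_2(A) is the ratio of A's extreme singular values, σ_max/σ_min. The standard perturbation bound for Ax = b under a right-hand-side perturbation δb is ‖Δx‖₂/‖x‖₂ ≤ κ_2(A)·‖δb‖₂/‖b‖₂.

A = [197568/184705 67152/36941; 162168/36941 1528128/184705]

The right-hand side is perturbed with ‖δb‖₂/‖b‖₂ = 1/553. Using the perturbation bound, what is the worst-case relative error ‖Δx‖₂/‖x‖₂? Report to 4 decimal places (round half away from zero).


AᵀA = [414333504/20295025 31062528/811801; 31062528/811801 1456222464/20295025]; tr = 6472512/70225, det = 1327104/1755625
solving λ² − 6472512/70225·λ + 1327104/1755625 = 0 gives λ = 2304/25, 576/70225
κ = σ_max/σ_min = (48/5)/(24/265) = 106.0000
bound on ‖Δx‖/‖x‖: κ·ε = 106.0000·1/553 = 0.1917

0.1917


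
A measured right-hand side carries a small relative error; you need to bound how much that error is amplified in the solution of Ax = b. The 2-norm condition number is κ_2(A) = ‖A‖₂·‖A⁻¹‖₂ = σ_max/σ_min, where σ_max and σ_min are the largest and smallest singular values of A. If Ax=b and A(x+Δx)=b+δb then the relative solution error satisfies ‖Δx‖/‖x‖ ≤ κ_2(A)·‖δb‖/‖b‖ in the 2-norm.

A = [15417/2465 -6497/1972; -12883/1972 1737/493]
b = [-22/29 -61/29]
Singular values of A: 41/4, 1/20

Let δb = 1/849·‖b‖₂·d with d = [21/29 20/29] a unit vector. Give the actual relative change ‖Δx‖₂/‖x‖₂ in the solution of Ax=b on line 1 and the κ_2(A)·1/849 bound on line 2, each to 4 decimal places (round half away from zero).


from the listed singular values, σ₁ = 41/4, σ_n = 1/20
κ = σ_max/σ_min = (41/4)/(1/20) = 205.0000
perturbation bound = 205.0000·1/849 = 0.2415
solve Ax = b  →  x = [-18.7374 -35.3400]
2-norm of b is 2.2361; of x, 40.0001
Δx = A⁻¹·δb where δb = 1/849·2.2361·d; ‖Δx‖ = 0.0527
dividing the unrounded norms, ‖Δx‖/‖x‖ = 0.0013
realised/bound (from unrounded values) ≈ 0.0055

0.0013
0.2415


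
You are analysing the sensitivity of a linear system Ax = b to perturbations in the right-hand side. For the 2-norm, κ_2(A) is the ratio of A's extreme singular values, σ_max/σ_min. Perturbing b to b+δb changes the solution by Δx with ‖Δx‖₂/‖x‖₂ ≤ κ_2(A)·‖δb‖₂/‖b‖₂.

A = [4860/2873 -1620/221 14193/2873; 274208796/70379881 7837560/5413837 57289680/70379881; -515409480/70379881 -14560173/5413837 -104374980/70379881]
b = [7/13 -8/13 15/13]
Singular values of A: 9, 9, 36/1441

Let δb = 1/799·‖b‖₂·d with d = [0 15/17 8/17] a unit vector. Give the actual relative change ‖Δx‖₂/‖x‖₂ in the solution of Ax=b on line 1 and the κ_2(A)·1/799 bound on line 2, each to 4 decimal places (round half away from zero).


0.4509
0.4509

from the listed singular values, σ₁ = 9, σ_n = 36/1441
condition number: 9 ÷ (36/1441) = 360.2500
bound on ‖Δx‖/‖x‖: κ·ε = 360.2500·1/799 = 0.4509
solve Ax = b  →  x = [-0.1227 -0.0980 0.0055]
‖b‖₂ = 1.4142 and ‖x‖₂ = 0.1571
δb = ε·‖b‖·d = [0.0000 0.0016 0.0008]; solving A·Δx = δb gives ‖Δx‖ = 0.0708
relative error = 0.4509
tightness: 0.4509 against a bound of 0.4509; the bound is attained (ratio 1)


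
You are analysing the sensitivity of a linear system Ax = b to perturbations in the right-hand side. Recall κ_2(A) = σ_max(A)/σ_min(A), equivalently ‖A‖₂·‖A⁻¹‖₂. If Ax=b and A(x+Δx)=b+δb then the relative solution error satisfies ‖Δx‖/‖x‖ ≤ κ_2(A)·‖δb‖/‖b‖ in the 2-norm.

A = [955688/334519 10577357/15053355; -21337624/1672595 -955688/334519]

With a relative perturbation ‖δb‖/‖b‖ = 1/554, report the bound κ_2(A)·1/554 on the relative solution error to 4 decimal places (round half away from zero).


0.4041

form AᵀA = [284430509696/1664232025 115191941704/2995617645; 115191941704/2995617645 1166801354329/134802794025] with trace 2879913461/16038405 and determinant 1289671744/2004800625
solving λ² − 2879913461/16038405·λ + 1289671744/2004800625 = 0 gives λ = 4489/25, 287296/80192025
κ = σ_max/σ_min = (67/5)/(536/8955) = 223.8750
worst-case relative error ≤ 223.8750 × 1/554 = 0.4041


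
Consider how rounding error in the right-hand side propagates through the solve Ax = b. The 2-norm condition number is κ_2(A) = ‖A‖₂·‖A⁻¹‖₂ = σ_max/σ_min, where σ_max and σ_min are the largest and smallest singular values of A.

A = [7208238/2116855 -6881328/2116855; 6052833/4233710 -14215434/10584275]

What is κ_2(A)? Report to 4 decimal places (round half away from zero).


M = AᵀA = [289315464597/21212189780 -1722089194749/132576186125; -1722089194749/132576186125 8200564733124/662880930625]. tr(M)=82005579081/3152822500, det(M)=108243216/19705140625
eigenvalues of AᵀA: λ = (tr ± √(tr²−4·det))/2 = 2601/100, 166464/788205625
so κ_2 = √((2601/100) / (166464/788205625)) = 350.9375

350.9375


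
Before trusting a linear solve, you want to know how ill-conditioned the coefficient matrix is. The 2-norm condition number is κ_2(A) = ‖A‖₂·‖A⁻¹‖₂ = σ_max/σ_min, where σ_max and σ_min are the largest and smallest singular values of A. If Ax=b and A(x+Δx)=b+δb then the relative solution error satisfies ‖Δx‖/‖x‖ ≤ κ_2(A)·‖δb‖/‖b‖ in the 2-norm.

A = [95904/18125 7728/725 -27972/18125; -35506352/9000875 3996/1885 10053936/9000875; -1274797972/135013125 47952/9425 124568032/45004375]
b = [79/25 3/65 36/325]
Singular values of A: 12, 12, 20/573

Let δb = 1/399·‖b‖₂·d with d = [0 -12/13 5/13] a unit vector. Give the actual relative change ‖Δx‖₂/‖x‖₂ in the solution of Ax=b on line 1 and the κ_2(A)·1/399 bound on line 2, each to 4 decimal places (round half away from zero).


0.8617
0.8617

largest singular value 12, smallest 20/573
κ_2(A) = 12 / (20/573) = 343.8000
perturbation bound = 343.8000·1/399 = 0.8617
solve Ax = b  →  x = [0.1076 0.2385 -0.0314]
‖b‖₂ = 3.1623 and ‖x‖₂ = 0.2635
re-solving with b+δb shifts x by Δx of norm 0.2271
relative error = 0.8617
tightness: 0.8617 against a bound of 0.8617; the bound is attained (ratio 1)


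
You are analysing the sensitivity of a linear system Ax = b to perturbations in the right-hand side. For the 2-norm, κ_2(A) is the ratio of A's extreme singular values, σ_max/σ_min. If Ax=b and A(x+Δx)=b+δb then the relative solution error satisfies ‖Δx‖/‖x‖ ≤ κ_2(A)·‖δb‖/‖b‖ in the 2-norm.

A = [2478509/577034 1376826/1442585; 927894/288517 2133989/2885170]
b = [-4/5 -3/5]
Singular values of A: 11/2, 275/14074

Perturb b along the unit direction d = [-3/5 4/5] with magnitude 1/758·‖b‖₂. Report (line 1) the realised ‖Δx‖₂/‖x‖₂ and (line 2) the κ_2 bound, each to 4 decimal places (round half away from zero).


σ_max = 11/2, σ_min = 275/14074
condition number: (11/2) ÷ (275/14074) = 281.4800
worst-case relative error ≤ 281.4800 × 1/758 = 0.3713
solve Ax = b  →  x = [-0.1774 -0.0399]
‖b‖ = 1.0000, ‖x‖ = 0.1818
δb = ε·‖b‖·d = [-0.0008 0.0011]; solving A·Δx = δb gives ‖Δx‖ = 0.0675
relative error = 0.3713
so the bound is sharp here: realised error equals the bound

0.3713
0.3713


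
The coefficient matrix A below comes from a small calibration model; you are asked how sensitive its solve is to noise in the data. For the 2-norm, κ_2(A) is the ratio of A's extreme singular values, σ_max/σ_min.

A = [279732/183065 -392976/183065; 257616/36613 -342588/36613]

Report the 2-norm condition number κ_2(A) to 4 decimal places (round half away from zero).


AᵀA = [1033551504/19936225 -1377948672/19936225; -1377948672/19936225 1837354896/19936225]; tr = 114836256/797449, det = 518400/797449
eigenvalues of AᵀA: λ = (tr ± √(tr²−4·det))/2 = 144, 3600/797449
σ_max=√144=12, σ_min=√(3600/797449)=(60/893) → κ = 178.6000

178.6000


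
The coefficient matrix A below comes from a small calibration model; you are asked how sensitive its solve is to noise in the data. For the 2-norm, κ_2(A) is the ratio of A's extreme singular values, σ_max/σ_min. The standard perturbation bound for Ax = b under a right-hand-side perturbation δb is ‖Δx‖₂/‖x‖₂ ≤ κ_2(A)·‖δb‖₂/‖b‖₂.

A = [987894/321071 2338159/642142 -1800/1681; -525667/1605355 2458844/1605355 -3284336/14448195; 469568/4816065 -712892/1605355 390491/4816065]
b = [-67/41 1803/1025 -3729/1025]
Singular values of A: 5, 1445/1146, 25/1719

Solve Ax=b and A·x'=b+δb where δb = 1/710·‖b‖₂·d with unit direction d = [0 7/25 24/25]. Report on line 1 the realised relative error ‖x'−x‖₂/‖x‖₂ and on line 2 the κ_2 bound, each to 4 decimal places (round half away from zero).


0.0020
0.4842

σ_max = 5, σ_min = 25/1719
κ = σ_max/σ_min = 5/(25/1719) = 343.8000
κ_2(A)·‖δb‖/‖b‖ = 0.4842
solve Ax = b  →  x = [-29.1890 -34.9533 -201.2049]
‖b‖ = 4.3589, ‖x‖ = 206.2938
re-solving with b+δb shifts x by Δx of norm 0.4221
dividing the unrounded norms, ‖Δx‖/‖x‖ = 0.0020
so the bound overstates the realised error by a factor of ≈ 236.6352 (computed from the unrounded values)


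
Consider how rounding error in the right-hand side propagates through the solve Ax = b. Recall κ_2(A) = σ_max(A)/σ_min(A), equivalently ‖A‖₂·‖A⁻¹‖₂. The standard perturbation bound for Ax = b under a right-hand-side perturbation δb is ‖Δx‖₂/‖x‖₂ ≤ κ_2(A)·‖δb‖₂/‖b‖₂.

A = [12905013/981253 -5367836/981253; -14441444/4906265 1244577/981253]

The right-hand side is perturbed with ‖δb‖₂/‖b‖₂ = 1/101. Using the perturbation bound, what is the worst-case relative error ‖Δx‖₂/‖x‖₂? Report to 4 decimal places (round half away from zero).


AᵀA = [200065863637/1101516325 -16672010976/220303265; -16672010976/220303265 1389403525/44060653]; tr = 18061611674/84732025, det = 28398241/84732025
solving λ² − 18061611674/84732025·λ + 28398241/84732025 = 0 gives λ = 5329/25, 5329/3389281
κ = σ_max/σ_min = (73/5)/(73/1841) = 368.2000
bound on ‖Δx‖/‖x‖: κ·ε = 368.2000·1/101 = 3.6455

3.6455
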